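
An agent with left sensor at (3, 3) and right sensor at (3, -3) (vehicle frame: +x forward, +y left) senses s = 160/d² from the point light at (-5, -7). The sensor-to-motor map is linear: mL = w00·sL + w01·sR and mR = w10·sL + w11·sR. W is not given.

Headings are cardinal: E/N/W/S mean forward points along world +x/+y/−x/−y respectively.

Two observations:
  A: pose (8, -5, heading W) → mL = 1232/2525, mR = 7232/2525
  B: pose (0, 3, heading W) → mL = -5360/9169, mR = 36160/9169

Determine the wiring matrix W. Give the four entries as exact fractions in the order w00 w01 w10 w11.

-1/2 1 1 1

obs A: pose=(8,-5,W) → sL=160/101, sR=32/25, mL=1232/2525, mR=7232/2525
obs B: pose=(0,3,W) → sL=160/53, sR=160/173, mL=-5360/9169, mR=36160/9169
sensor matrix S = [[160/101, 32/25], [160/53, 160/173]]; det S = -11108352/4630345
solve [mL_A; mL_B] = S·[w00; w01] and [mR_A; mR_B] = S·[w10; w11]:
  w00 = -1/2, w01 = 1, w10 = 1, w11 = 1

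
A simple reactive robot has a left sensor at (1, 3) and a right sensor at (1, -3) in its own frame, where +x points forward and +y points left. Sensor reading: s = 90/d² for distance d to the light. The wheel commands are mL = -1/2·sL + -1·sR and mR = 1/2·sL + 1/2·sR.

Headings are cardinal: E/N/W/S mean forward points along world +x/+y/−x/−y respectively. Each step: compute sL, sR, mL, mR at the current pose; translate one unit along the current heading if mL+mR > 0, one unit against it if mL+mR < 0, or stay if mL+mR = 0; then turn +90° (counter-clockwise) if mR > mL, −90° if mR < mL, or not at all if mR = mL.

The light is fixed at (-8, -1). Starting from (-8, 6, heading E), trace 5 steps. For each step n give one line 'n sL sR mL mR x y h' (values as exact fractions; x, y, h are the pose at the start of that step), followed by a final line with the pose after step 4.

0 90/101 90/17 -9855/1717 5310/1717 -8 6 E
1 9/8 45/34 -513/272 333/272 -9 6 N
2 90/13 18/17 -999/221 882/221 -9 5 W
3 45/17 45/17 -135/34 45/17 -8 5 S
4 90/101 90/17 -9855/1717 5310/1717 -8 6 E
final -9 6 N

n=0: pose=(-8,6,E); sL=90/101, sR=90/17; mL=-9855/1717, mR=5310/1717; mL+mR=-45/17 → advance -1; mR−mL=15165/1717 → turn +1·90°
n=1: pose=(-9,6,N); sL=9/8, sR=45/34; mL=-513/272, mR=333/272; mL+mR=-45/68 → advance -1; mR−mL=423/136 → turn +1·90°
n=2: pose=(-9,5,W); sL=90/13, sR=18/17; mL=-999/221, mR=882/221; mL+mR=-9/17 → advance -1; mR−mL=1881/221 → turn +1·90°
n=3: pose=(-8,5,S); sL=45/17, sR=45/17; mL=-135/34, mR=45/17; mL+mR=-45/34 → advance -1; mR−mL=225/34 → turn +1·90°
n=4: pose=(-8,6,E); sL=90/101, sR=90/17; mL=-9855/1717, mR=5310/1717; mL+mR=-45/17 → advance -1; mR−mL=15165/1717 → turn +1·90°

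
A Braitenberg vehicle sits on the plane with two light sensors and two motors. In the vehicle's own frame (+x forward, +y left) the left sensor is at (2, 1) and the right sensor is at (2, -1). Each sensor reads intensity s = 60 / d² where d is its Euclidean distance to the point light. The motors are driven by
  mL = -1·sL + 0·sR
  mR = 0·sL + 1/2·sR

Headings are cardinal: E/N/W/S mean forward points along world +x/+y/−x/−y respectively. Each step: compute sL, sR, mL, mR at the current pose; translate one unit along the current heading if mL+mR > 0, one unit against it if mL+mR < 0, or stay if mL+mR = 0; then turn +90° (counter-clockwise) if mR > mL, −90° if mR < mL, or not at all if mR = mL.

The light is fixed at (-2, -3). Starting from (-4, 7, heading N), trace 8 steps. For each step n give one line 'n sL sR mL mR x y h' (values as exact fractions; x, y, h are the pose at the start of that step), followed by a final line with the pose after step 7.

n=0: pose=(-4,7,N); sL=20/51, sR=12/29; mL=-20/51, mR=6/29; mL+mR=-274/1479 → advance -1; mR−mL=886/1479 → turn +1·90°
n=1: pose=(-4,6,W); sL=3/4, sR=15/29; mL=-3/4, mR=15/58; mL+mR=-57/116 → advance -1; mR−mL=117/116 → turn +1·90°
n=2: pose=(-3,6,S); sL=60/49, sR=60/53; mL=-60/49, mR=30/53; mL+mR=-1710/2597 → advance -1; mR−mL=4650/2597 → turn +1·90°
n=3: pose=(-3,7,E); sL=30/61, sR=30/41; mL=-30/61, mR=15/41; mL+mR=-315/2501 → advance -1; mR−mL=2145/2501 → turn +1·90°
n=4: pose=(-4,7,N); sL=20/51, sR=12/29; mL=-20/51, mR=6/29; mL+mR=-274/1479 → advance -1; mR−mL=886/1479 → turn +1·90°
n=5: pose=(-4,6,W); sL=3/4, sR=15/29; mL=-3/4, mR=15/58; mL+mR=-57/116 → advance -1; mR−mL=117/116 → turn +1·90°
n=6: pose=(-3,6,S); sL=60/49, sR=60/53; mL=-60/49, mR=30/53; mL+mR=-1710/2597 → advance -1; mR−mL=4650/2597 → turn +1·90°
n=7: pose=(-3,7,E); sL=30/61, sR=30/41; mL=-30/61, mR=15/41; mL+mR=-315/2501 → advance -1; mR−mL=2145/2501 → turn +1·90°

0 20/51 12/29 -20/51 6/29 -4 7 N
1 3/4 15/29 -3/4 15/58 -4 6 W
2 60/49 60/53 -60/49 30/53 -3 6 S
3 30/61 30/41 -30/61 15/41 -3 7 E
4 20/51 12/29 -20/51 6/29 -4 7 N
5 3/4 15/29 -3/4 15/58 -4 6 W
6 60/49 60/53 -60/49 30/53 -3 6 S
7 30/61 30/41 -30/61 15/41 -3 7 E
final -4 7 N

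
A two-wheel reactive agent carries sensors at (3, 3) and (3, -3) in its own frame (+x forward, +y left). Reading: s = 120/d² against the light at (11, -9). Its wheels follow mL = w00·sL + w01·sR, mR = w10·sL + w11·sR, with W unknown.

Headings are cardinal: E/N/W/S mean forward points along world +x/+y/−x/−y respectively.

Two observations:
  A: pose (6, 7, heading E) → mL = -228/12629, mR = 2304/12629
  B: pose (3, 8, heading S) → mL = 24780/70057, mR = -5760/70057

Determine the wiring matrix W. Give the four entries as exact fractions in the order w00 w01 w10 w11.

1 -1/2 -1/2 1/2

obs A: pose=(6,7,E) → sL=24/73, sR=120/173, mL=-228/12629, mR=2304/12629
obs B: pose=(3,8,S) → sL=120/221, sR=120/317, mL=24780/70057, mR=-5760/70057
sensor matrix S = [[24/73, 120/173], [120/221, 120/317]]; det S = -223119360/884749853
solve [mL_A; mL_B] = S·[w00; w01] and [mR_A; mR_B] = S·[w10; w11]:
  w00 = 1, w01 = -1/2, w10 = -1/2, w11 = 1/2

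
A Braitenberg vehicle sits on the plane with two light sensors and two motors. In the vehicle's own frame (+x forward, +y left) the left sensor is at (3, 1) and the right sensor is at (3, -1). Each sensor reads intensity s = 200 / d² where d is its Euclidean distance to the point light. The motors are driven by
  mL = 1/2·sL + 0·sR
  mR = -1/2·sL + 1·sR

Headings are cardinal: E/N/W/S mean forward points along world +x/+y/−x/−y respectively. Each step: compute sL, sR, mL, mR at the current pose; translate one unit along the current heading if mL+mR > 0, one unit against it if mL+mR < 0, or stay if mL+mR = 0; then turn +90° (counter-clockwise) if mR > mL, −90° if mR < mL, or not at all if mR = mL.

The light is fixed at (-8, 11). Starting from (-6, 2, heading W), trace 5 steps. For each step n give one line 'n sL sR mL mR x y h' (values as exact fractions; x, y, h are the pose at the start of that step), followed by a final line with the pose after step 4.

0 200/101 40/13 100/101 2740/1313 -6 2 W
1 50/37 25/18 25/37 475/666 -7 2 S
2 200/97 200/137 100/97 5700/13289 -7 1 E
3 100/89 20/17 50/89 930/1513 -6 1 S
4 8/5 200/169 4/5 324/845 -6 0 E
final -5 0 S

n=0: pose=(-6,2,W); sL=200/101, sR=40/13; mL=100/101, mR=2740/1313; mL+mR=40/13 → advance +1; mR−mL=1440/1313 → turn +1·90°
n=1: pose=(-7,2,S); sL=50/37, sR=25/18; mL=25/37, mR=475/666; mL+mR=25/18 → advance +1; mR−mL=25/666 → turn +1·90°
n=2: pose=(-7,1,E); sL=200/97, sR=200/137; mL=100/97, mR=5700/13289; mL+mR=200/137 → advance +1; mR−mL=-8000/13289 → turn -1·90°
n=3: pose=(-6,1,S); sL=100/89, sR=20/17; mL=50/89, mR=930/1513; mL+mR=20/17 → advance +1; mR−mL=80/1513 → turn +1·90°
n=4: pose=(-6,0,E); sL=8/5, sR=200/169; mL=4/5, mR=324/845; mL+mR=200/169 → advance +1; mR−mL=-352/845 → turn -1·90°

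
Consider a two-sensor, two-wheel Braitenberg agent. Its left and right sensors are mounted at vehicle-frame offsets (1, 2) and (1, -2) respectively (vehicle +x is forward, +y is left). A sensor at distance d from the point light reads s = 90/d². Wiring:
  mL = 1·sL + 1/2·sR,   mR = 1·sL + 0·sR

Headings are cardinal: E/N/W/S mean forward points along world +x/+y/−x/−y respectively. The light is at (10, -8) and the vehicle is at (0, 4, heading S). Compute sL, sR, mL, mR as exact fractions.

left sensor world pos  = (2, 3); dL² = 185
right sensor world pos = (-2, 3); dR² = 265
sL = 90/185 = 18/37
sR = 90/265 = 18/53
mL = 1·sL + 1/2·sR = 1287/1961
mR = 1·sL + 0·sR = 18/37

18/37 18/53 1287/1961 18/37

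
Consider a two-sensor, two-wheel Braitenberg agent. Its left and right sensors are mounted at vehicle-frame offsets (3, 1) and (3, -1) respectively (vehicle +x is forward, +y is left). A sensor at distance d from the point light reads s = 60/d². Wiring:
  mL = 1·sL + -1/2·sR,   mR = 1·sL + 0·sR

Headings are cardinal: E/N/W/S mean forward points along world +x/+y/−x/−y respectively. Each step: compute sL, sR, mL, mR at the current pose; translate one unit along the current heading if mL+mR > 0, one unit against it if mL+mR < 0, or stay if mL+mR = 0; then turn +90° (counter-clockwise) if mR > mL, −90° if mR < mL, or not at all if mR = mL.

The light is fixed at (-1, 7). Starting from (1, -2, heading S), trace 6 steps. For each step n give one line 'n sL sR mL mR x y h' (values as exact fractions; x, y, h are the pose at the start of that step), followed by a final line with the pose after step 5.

n=0: pose=(1,-2,S); sL=20/51, sR=12/29; mL=274/1479, mR=20/51; mL+mR=854/1479 → advance +1; mR−mL=6/29 → turn +1·90°
n=1: pose=(1,-3,E); sL=30/53, sR=30/73; mL=1395/3869, mR=30/53; mL+mR=3585/3869 → advance +1; mR−mL=15/73 → turn +1·90°
n=2: pose=(2,-3,N); sL=60/53, sR=12/13; mL=462/689, mR=60/53; mL+mR=1242/689 → advance +1; mR−mL=6/13 → turn +1·90°
n=3: pose=(2,-2,W); sL=3/5, sR=15/16; mL=21/160, mR=3/5; mL+mR=117/160 → advance +1; mR−mL=15/32 → turn +1·90°
n=4: pose=(1,-2,S); sL=20/51, sR=12/29; mL=274/1479, mR=20/51; mL+mR=854/1479 → advance +1; mR−mL=6/29 → turn +1·90°
n=5: pose=(1,-3,E); sL=30/53, sR=30/73; mL=1395/3869, mR=30/53; mL+mR=3585/3869 → advance +1; mR−mL=15/73 → turn +1·90°

0 20/51 12/29 274/1479 20/51 1 -2 S
1 30/53 30/73 1395/3869 30/53 1 -3 E
2 60/53 12/13 462/689 60/53 2 -3 N
3 3/5 15/16 21/160 3/5 2 -2 W
4 20/51 12/29 274/1479 20/51 1 -2 S
5 30/53 30/73 1395/3869 30/53 1 -3 E
final 2 -3 N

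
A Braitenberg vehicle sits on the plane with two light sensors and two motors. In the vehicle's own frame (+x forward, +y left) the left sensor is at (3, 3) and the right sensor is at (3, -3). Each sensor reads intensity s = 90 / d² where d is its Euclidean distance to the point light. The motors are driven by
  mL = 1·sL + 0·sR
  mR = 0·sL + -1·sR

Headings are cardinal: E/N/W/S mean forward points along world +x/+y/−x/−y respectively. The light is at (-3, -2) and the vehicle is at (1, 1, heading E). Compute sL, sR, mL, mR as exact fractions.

18/17 90/49 18/17 -90/49

left sensor world pos  = (4, 4); dL² = 85
right sensor world pos = (4, -2); dR² = 49
sL = 90/85 = 18/17
sR = 90/49 = 90/49
mL = 1·sL + 0·sR = 18/17
mR = 0·sL + -1·sR = -90/49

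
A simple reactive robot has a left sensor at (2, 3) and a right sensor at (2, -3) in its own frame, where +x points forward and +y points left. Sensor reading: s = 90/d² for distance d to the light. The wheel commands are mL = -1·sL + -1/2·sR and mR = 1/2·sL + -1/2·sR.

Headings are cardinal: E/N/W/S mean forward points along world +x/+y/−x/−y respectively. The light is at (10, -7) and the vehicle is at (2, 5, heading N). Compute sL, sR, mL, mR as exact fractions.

90/317 90/221 -34155/70057 -4320/70057

left sensor world pos  = (-1, 7); dL² = 317
right sensor world pos = (5, 7); dR² = 221
sL = 90/317 = 90/317
sR = 90/221 = 90/221
mL = -1·sL + -1/2·sR = -34155/70057
mR = 1/2·sL + -1/2·sR = -4320/70057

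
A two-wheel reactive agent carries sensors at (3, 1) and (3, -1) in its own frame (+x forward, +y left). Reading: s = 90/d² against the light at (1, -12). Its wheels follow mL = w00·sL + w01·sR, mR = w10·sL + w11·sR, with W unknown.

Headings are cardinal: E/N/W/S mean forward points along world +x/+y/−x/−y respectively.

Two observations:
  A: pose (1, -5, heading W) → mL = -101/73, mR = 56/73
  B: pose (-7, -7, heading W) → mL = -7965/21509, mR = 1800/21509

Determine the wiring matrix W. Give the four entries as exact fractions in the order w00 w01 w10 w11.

-1 1/2 1 -1

obs A: pose=(1,-5,W) → sL=2, sR=90/73, mL=-101/73, mR=56/73
obs B: pose=(-7,-7,W) → sL=90/137, sR=90/157, mL=-7965/21509, mR=1800/21509
sensor matrix S = [[2, 90/73], [90/137, 90/157]]; det S = 528480/1570157
solve [mL_A; mL_B] = S·[w00; w01] and [mR_A; mR_B] = S·[w10; w11]:
  w00 = -1, w01 = 1/2, w10 = 1, w11 = -1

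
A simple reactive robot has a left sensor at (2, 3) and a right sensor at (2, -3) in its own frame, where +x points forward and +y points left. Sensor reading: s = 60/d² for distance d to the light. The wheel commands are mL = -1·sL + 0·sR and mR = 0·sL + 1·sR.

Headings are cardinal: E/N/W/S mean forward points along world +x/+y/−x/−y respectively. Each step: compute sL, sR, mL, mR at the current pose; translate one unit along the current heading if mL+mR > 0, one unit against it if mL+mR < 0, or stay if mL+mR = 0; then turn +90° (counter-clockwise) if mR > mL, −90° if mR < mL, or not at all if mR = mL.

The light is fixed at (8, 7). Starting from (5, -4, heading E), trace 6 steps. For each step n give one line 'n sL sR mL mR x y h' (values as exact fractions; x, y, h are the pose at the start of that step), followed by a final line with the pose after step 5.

n=0: pose=(5,-4,E); sL=12/13, sR=60/197; mL=-12/13, mR=60/197; mL+mR=-1584/2561 → advance -1; mR−mL=3144/2561 → turn +1·90°
n=1: pose=(4,-4,N); sL=6/13, sR=30/41; mL=-6/13, mR=30/41; mL+mR=144/533 → advance +1; mR−mL=636/533 → turn +1·90°
n=2: pose=(4,-3,W); sL=12/41, sR=12/17; mL=-12/41, mR=12/17; mL+mR=288/697 → advance +1; mR−mL=696/697 → turn +1·90°
n=3: pose=(3,-3,S); sL=15/37, sR=15/52; mL=-15/37, mR=15/52; mL+mR=-225/1924 → advance -1; mR−mL=1335/1924 → turn +1·90°
n=4: pose=(3,-2,E); sL=4/3, sR=20/51; mL=-4/3, mR=20/51; mL+mR=-16/17 → advance -1; mR−mL=88/51 → turn +1·90°
n=5: pose=(2,-2,N); sL=6/13, sR=30/29; mL=-6/13, mR=30/29; mL+mR=216/377 → advance +1; mR−mL=564/377 → turn +1·90°

0 12/13 60/197 -12/13 60/197 5 -4 E
1 6/13 30/41 -6/13 30/41 4 -4 N
2 12/41 12/17 -12/41 12/17 4 -3 W
3 15/37 15/52 -15/37 15/52 3 -3 S
4 4/3 20/51 -4/3 20/51 3 -2 E
5 6/13 30/29 -6/13 30/29 2 -2 N
final 2 -1 W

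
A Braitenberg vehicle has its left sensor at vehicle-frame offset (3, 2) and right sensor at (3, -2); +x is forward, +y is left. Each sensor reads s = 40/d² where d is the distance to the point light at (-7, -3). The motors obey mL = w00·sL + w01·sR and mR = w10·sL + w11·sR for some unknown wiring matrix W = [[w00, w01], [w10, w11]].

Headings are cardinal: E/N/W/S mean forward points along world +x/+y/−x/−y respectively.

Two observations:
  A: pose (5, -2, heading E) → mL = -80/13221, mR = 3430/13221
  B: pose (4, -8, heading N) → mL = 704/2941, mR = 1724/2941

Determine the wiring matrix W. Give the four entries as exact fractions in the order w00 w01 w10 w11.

obs A: pose=(5,-2,E) → sL=20/117, sR=20/113, mL=-80/13221, mR=3430/13221
obs B: pose=(4,-8,N) → sL=8/17, sR=40/173, mL=704/2941, mR=1724/2941
sensor matrix S = [[20/117, 20/113], [8/17, 40/173]]; det S = -1701760/38882961
solve [mL_A; mL_B] = S·[w00; w01] and [mR_A; mR_B] = S·[w10; w11]:
  w00 = 1, w01 = -1, w10 = 1, w11 = 1/2

1 -1 1 1/2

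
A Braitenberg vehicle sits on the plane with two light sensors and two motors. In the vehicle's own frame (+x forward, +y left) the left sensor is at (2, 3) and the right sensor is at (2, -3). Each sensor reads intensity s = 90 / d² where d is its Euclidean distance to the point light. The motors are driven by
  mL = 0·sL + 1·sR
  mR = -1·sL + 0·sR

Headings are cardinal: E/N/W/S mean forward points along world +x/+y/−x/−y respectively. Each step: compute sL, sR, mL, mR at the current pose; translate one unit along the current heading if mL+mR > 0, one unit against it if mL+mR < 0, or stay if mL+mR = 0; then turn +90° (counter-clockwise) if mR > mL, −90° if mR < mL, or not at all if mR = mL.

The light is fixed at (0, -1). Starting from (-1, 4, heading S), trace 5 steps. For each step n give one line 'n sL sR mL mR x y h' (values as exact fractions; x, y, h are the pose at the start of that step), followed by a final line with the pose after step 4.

n=0: pose=(-1,4,S); sL=90/13, sR=18/5; mL=18/5, mR=-90/13; mL+mR=-216/65 → advance -1; mR−mL=-684/65 → turn -1·90°
n=1: pose=(-1,5,W); sL=5, sR=1; mL=1, mR=-5; mL+mR=-4 → advance -1; mR−mL=-6 → turn -1·90°
n=2: pose=(0,5,N); sL=90/73, sR=90/73; mL=90/73, mR=-90/73; mL+mR=0 → advance +0; mR−mL=-180/73 → turn -1·90°
n=3: pose=(0,5,E); sL=18/17, sR=90/13; mL=90/13, mR=-18/17; mL+mR=1296/221 → advance +1; mR−mL=-1764/221 → turn -1·90°
n=4: pose=(1,5,S); sL=45/16, sR=9/2; mL=9/2, mR=-45/16; mL+mR=27/16 → advance +1; mR−mL=-117/16 → turn -1·90°

0 90/13 18/5 18/5 -90/13 -1 4 S
1 5 1 1 -5 -1 5 W
2 90/73 90/73 90/73 -90/73 0 5 N
3 18/17 90/13 90/13 -18/17 0 5 E
4 45/16 9/2 9/2 -45/16 1 5 S
final 1 4 W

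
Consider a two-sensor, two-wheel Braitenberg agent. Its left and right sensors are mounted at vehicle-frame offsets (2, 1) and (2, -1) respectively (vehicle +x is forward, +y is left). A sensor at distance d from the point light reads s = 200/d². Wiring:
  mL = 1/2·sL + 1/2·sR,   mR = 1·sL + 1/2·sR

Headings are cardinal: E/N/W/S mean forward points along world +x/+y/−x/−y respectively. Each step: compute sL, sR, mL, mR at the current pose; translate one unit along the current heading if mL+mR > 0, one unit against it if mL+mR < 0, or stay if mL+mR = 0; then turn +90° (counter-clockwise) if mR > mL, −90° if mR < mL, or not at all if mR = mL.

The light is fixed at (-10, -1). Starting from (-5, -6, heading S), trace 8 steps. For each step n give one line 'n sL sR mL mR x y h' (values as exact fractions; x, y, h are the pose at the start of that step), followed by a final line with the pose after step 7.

0 40/17 40/13 600/221 860/221 -5 -6 S
1 100/37 100/49 4300/1813 6750/1813 -5 -7 E
2 200/41 40/13 2120/533 3420/533 -4 -7 N
3 50/13 25/4 525/104 725/104 -4 -6 W
4 40/17 40/13 600/221 860/221 -5 -6 S
5 100/37 100/49 4300/1813 6750/1813 -5 -7 E
6 200/41 40/13 2120/533 3420/533 -4 -7 N
7 50/13 25/4 525/104 725/104 -4 -6 W
final -5 -6 S

n=0: pose=(-5,-6,S); sL=40/17, sR=40/13; mL=600/221, mR=860/221; mL+mR=1460/221 → advance +1; mR−mL=20/17 → turn +1·90°
n=1: pose=(-5,-7,E); sL=100/37, sR=100/49; mL=4300/1813, mR=6750/1813; mL+mR=11050/1813 → advance +1; mR−mL=50/37 → turn +1·90°
n=2: pose=(-4,-7,N); sL=200/41, sR=40/13; mL=2120/533, mR=3420/533; mL+mR=5540/533 → advance +1; mR−mL=100/41 → turn +1·90°
n=3: pose=(-4,-6,W); sL=50/13, sR=25/4; mL=525/104, mR=725/104; mL+mR=625/52 → advance +1; mR−mL=25/13 → turn +1·90°
n=4: pose=(-5,-6,S); sL=40/17, sR=40/13; mL=600/221, mR=860/221; mL+mR=1460/221 → advance +1; mR−mL=20/17 → turn +1·90°
n=5: pose=(-5,-7,E); sL=100/37, sR=100/49; mL=4300/1813, mR=6750/1813; mL+mR=11050/1813 → advance +1; mR−mL=50/37 → turn +1·90°
n=6: pose=(-4,-7,N); sL=200/41, sR=40/13; mL=2120/533, mR=3420/533; mL+mR=5540/533 → advance +1; mR−mL=100/41 → turn +1·90°
n=7: pose=(-4,-6,W); sL=50/13, sR=25/4; mL=525/104, mR=725/104; mL+mR=625/52 → advance +1; mR−mL=25/13 → turn +1·90°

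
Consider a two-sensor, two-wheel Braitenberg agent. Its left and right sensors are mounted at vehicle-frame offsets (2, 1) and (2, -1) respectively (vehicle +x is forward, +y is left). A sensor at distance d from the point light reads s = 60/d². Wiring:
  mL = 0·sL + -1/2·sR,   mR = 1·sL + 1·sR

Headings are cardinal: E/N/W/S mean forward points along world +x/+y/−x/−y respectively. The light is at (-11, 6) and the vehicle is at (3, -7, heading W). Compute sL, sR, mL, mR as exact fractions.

3/17 5/24 -5/48 157/408

left sensor world pos  = (1, -8); dL² = 340
right sensor world pos = (1, -6); dR² = 288
sL = 60/340 = 3/17
sR = 60/288 = 5/24
mL = 0·sL + -1/2·sR = -5/48
mR = 1·sL + 1·sR = 157/408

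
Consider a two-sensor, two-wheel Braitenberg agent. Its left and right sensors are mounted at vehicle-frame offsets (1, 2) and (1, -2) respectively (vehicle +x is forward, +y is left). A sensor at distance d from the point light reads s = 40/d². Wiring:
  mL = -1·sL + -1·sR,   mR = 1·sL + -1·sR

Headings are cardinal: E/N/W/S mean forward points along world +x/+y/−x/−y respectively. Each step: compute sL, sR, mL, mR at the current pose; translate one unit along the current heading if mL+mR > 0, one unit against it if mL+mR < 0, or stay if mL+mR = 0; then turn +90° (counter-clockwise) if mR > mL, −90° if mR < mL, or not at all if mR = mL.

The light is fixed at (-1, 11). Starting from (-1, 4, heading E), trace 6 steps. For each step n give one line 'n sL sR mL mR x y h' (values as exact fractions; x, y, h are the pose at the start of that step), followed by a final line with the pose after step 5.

0 20/13 20/41 -1080/533 560/533 -1 4 E
1 8/9 40/37 -656/333 -64/333 -2 4 N
2 5/13 1 -18/13 -8/13 -2 3 W
3 8/17 8/17 -16/17 0 -1 3 S
4 20/13 20/41 -1080/533 560/533 -1 4 E
5 8/9 40/37 -656/333 -64/333 -2 4 N
final -2 3 W

n=0: pose=(-1,4,E); sL=20/13, sR=20/41; mL=-1080/533, mR=560/533; mL+mR=-40/41 → advance -1; mR−mL=40/13 → turn +1·90°
n=1: pose=(-2,4,N); sL=8/9, sR=40/37; mL=-656/333, mR=-64/333; mL+mR=-80/37 → advance -1; mR−mL=16/9 → turn +1·90°
n=2: pose=(-2,3,W); sL=5/13, sR=1; mL=-18/13, mR=-8/13; mL+mR=-2 → advance -1; mR−mL=10/13 → turn +1·90°
n=3: pose=(-1,3,S); sL=8/17, sR=8/17; mL=-16/17, mR=0; mL+mR=-16/17 → advance -1; mR−mL=16/17 → turn +1·90°
n=4: pose=(-1,4,E); sL=20/13, sR=20/41; mL=-1080/533, mR=560/533; mL+mR=-40/41 → advance -1; mR−mL=40/13 → turn +1·90°
n=5: pose=(-2,4,N); sL=8/9, sR=40/37; mL=-656/333, mR=-64/333; mL+mR=-80/37 → advance -1; mR−mL=16/9 → turn +1·90°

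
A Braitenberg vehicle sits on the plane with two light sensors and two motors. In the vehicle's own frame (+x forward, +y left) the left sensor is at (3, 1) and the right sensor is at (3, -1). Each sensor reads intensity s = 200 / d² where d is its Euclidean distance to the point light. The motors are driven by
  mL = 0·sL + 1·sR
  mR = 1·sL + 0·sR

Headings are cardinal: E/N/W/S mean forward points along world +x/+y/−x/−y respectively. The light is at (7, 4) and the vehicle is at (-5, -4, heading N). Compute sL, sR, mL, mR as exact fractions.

left sensor world pos  = (-6, -1); dL² = 194
right sensor world pos = (-4, -1); dR² = 146
sL = 200/194 = 100/97
sR = 200/146 = 100/73
mL = 0·sL + 1·sR = 100/73
mR = 1·sL + 0·sR = 100/97

100/97 100/73 100/73 100/97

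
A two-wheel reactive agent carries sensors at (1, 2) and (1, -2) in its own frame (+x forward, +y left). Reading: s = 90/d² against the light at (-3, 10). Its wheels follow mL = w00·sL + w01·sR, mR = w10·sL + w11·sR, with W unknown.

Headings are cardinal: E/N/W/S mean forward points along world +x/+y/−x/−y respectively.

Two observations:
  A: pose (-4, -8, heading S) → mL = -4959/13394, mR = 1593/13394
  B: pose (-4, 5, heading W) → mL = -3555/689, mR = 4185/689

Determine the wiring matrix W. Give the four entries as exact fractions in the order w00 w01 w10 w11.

-1 -1/2 -1/2 1

obs A: pose=(-4,-8,S) → sL=45/181, sR=9/37, mL=-4959/13394, mR=1593/13394
obs B: pose=(-4,5,W) → sL=90/53, sR=90/13, mL=-3555/689, mR=4185/689
sensor matrix S = [[45/181, 9/37], [90/53, 90/13]]; det S = 6036120/4614233
solve [mL_A; mL_B] = S·[w00; w01] and [mR_A; mR_B] = S·[w10; w11]:
  w00 = -1, w01 = -1/2, w10 = -1/2, w11 = 1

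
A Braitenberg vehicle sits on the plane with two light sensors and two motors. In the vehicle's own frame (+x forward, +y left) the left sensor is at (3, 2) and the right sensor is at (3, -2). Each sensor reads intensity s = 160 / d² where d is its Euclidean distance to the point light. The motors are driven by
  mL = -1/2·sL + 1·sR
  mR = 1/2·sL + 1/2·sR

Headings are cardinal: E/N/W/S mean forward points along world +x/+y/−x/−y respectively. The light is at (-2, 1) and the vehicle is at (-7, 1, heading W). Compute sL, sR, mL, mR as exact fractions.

40/17 40/17 20/17 40/17

left sensor world pos  = (-10, -1); dL² = 68
right sensor world pos = (-10, 3); dR² = 68
sL = 160/68 = 40/17
sR = 160/68 = 40/17
mL = -1/2·sL + 1·sR = 20/17
mR = 1/2·sL + 1/2·sR = 40/17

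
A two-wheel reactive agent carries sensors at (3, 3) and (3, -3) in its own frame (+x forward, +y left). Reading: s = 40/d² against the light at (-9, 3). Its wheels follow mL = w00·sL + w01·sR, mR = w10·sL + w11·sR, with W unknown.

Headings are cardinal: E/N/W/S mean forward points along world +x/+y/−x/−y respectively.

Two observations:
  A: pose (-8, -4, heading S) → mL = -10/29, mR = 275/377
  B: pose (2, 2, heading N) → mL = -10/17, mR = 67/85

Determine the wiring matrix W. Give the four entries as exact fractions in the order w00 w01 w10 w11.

-1 0 1 1

obs A: pose=(-8,-4,S) → sL=10/29, sR=5/13, mL=-10/29, mR=275/377
obs B: pose=(2,2,N) → sL=10/17, sR=1/5, mL=-10/17, mR=67/85
sensor matrix S = [[10/29, 5/13], [10/17, 1/5]]; det S = -1008/6409
solve [mL_A; mL_B] = S·[w00; w01] and [mR_A; mR_B] = S·[w10; w11]:
  w00 = -1, w01 = 0, w10 = 1, w11 = 1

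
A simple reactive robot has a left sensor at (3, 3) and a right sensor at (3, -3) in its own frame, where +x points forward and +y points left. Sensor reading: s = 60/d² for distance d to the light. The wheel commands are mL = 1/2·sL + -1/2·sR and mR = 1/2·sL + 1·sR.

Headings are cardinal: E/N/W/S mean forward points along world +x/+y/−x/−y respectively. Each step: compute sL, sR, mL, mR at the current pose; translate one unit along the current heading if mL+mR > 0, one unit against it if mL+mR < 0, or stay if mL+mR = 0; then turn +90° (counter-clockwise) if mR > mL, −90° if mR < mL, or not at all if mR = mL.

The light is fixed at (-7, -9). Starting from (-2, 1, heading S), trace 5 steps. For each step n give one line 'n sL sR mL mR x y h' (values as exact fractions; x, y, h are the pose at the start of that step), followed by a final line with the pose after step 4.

0 60/113 60/53 -1800/5989 8370/5989 -2 1 S
1 15/52 3/5 -81/520 387/520 -2 0 E
2 20/51 4/15 16/255 118/255 -1 0 N
3 30/29 30/89 900/2581 2205/2581 -1 1 W
4 60/113 60/53 -1800/5989 8370/5989 -2 1 S
final -2 0 E

n=0: pose=(-2,1,S); sL=60/113, sR=60/53; mL=-1800/5989, mR=8370/5989; mL+mR=6570/5989 → advance +1; mR−mL=90/53 → turn +1·90°
n=1: pose=(-2,0,E); sL=15/52, sR=3/5; mL=-81/520, mR=387/520; mL+mR=153/260 → advance +1; mR−mL=9/10 → turn +1·90°
n=2: pose=(-1,0,N); sL=20/51, sR=4/15; mL=16/255, mR=118/255; mL+mR=134/255 → advance +1; mR−mL=2/5 → turn +1·90°
n=3: pose=(-1,1,W); sL=30/29, sR=30/89; mL=900/2581, mR=2205/2581; mL+mR=3105/2581 → advance +1; mR−mL=45/89 → turn +1·90°
n=4: pose=(-2,1,S); sL=60/113, sR=60/53; mL=-1800/5989, mR=8370/5989; mL+mR=6570/5989 → advance +1; mR−mL=90/53 → turn +1·90°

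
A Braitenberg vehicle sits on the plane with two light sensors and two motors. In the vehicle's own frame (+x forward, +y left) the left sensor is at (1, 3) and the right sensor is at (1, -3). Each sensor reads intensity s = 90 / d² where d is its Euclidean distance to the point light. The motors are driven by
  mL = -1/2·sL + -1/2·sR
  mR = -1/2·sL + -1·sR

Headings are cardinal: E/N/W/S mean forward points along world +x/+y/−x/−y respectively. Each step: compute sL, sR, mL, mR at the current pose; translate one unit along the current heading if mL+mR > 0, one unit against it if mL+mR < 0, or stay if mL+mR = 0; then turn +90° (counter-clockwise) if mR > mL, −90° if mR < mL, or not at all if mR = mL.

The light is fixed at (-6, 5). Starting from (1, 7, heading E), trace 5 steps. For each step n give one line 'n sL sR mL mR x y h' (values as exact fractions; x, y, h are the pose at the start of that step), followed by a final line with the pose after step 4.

n=0: pose=(1,7,E); sL=90/89, sR=18/13; mL=-1386/1157, mR=-2187/1157; mL+mR=-3573/1157 → advance -1; mR−mL=-9/13 → turn -1·90°
n=1: pose=(0,7,S); sL=45/41, sR=9; mL=-207/41, mR=-783/82; mL+mR=-1197/82 → advance -1; mR−mL=-9/2 → turn -1·90°
n=2: pose=(0,8,W); sL=18/5, sR=90/61; mL=-774/305, mR=-999/305; mL+mR=-1773/305 → advance -1; mR−mL=-45/61 → turn -1·90°
n=3: pose=(1,8,N); sL=45/16, sR=45/58; mL=-1665/928, mR=-2025/928; mL+mR=-1845/464 → advance -1; mR−mL=-45/116 → turn -1·90°
n=4: pose=(1,7,E); sL=90/89, sR=18/13; mL=-1386/1157, mR=-2187/1157; mL+mR=-3573/1157 → advance -1; mR−mL=-9/13 → turn -1·90°

0 90/89 18/13 -1386/1157 -2187/1157 1 7 E
1 45/41 9 -207/41 -783/82 0 7 S
2 18/5 90/61 -774/305 -999/305 0 8 W
3 45/16 45/58 -1665/928 -2025/928 1 8 N
4 90/89 18/13 -1386/1157 -2187/1157 1 7 E
final 0 7 S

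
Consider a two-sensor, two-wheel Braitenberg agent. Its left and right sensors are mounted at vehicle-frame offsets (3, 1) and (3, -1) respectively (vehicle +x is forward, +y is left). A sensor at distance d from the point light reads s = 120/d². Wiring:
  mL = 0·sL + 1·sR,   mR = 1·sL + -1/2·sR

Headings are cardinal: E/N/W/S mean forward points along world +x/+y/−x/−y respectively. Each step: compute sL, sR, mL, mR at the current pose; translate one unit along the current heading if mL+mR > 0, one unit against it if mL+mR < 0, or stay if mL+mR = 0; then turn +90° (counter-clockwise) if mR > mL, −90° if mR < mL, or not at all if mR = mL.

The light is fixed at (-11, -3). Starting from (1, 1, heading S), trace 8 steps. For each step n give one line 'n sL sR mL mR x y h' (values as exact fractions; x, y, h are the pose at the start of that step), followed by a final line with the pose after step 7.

0 12/17 60/61 60/61 222/1037 1 1 S
1 24/17 120/97 120/97 1308/1649 1 0 W
2 15/17 2/3 2/3 28/51 0 0 N
3 120/221 24/41 24/41 2268/9061 0 1 E
4 12/17 60/61 60/61 222/1037 1 1 S
5 24/17 120/97 120/97 1308/1649 1 0 W
6 15/17 2/3 2/3 28/51 0 0 N
7 120/221 24/41 24/41 2268/9061 0 1 E
final 1 1 S

n=0: pose=(1,1,S); sL=12/17, sR=60/61; mL=60/61, mR=222/1037; mL+mR=1242/1037 → advance +1; mR−mL=-798/1037 → turn -1·90°
n=1: pose=(1,0,W); sL=24/17, sR=120/97; mL=120/97, mR=1308/1649; mL+mR=3348/1649 → advance +1; mR−mL=-732/1649 → turn -1·90°
n=2: pose=(0,0,N); sL=15/17, sR=2/3; mL=2/3, mR=28/51; mL+mR=62/51 → advance +1; mR−mL=-2/17 → turn -1·90°
n=3: pose=(0,1,E); sL=120/221, sR=24/41; mL=24/41, mR=2268/9061; mL+mR=7572/9061 → advance +1; mR−mL=-3036/9061 → turn -1·90°
n=4: pose=(1,1,S); sL=12/17, sR=60/61; mL=60/61, mR=222/1037; mL+mR=1242/1037 → advance +1; mR−mL=-798/1037 → turn -1·90°
n=5: pose=(1,0,W); sL=24/17, sR=120/97; mL=120/97, mR=1308/1649; mL+mR=3348/1649 → advance +1; mR−mL=-732/1649 → turn -1·90°
n=6: pose=(0,0,N); sL=15/17, sR=2/3; mL=2/3, mR=28/51; mL+mR=62/51 → advance +1; mR−mL=-2/17 → turn -1·90°
n=7: pose=(0,1,E); sL=120/221, sR=24/41; mL=24/41, mR=2268/9061; mL+mR=7572/9061 → advance +1; mR−mL=-3036/9061 → turn -1·90°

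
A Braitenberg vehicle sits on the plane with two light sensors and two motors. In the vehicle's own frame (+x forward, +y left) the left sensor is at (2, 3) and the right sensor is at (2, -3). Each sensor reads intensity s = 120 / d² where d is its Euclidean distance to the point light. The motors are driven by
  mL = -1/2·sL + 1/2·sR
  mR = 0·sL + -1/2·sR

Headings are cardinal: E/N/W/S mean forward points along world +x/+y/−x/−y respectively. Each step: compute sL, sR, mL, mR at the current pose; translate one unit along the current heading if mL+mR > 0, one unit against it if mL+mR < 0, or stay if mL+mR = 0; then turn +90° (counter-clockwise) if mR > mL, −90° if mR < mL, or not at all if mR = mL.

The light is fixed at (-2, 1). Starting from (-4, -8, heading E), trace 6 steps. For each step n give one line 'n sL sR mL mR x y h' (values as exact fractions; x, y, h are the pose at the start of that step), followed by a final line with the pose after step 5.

n=0: pose=(-4,-8,E); sL=10/3, sR=5/6; mL=-5/4, mR=-5/12; mL+mR=-5/3 → advance -1; mR−mL=5/6 → turn +1·90°
n=1: pose=(-5,-8,N); sL=24/17, sR=120/49; mL=432/833, mR=-60/49; mL+mR=-12/17 → advance -1; mR−mL=-1452/833 → turn -1·90°
n=2: pose=(-5,-9,E); sL=12/5, sR=12/17; mL=-72/85, mR=-6/17; mL+mR=-6/5 → advance -1; mR−mL=42/85 → turn +1·90°
n=3: pose=(-6,-9,N); sL=120/113, sR=24/13; mL=576/1469, mR=-12/13; mL+mR=-60/113 → advance -1; mR−mL=-1932/1469 → turn -1·90°
n=4: pose=(-6,-10,E); sL=30/17, sR=3/5; mL=-99/170, mR=-3/10; mL+mR=-15/17 → advance -1; mR−mL=24/85 → turn +1·90°
n=5: pose=(-7,-10,N); sL=24/29, sR=24/17; mL=144/493, mR=-12/17; mL+mR=-12/29 → advance -1; mR−mL=-492/493 → turn -1·90°

0 10/3 5/6 -5/4 -5/12 -4 -8 E
1 24/17 120/49 432/833 -60/49 -5 -8 N
2 12/5 12/17 -72/85 -6/17 -5 -9 E
3 120/113 24/13 576/1469 -12/13 -6 -9 N
4 30/17 3/5 -99/170 -3/10 -6 -10 E
5 24/29 24/17 144/493 -12/17 -7 -10 N
final -7 -11 E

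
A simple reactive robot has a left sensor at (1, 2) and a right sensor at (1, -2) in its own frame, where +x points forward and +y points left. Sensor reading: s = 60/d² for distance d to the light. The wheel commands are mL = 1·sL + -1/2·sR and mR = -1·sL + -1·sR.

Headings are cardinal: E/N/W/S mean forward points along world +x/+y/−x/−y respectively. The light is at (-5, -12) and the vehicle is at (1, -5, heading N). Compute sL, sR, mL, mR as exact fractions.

3/4 15/32 33/64 -39/32

left sensor world pos  = (-1, -4); dL² = 80
right sensor world pos = (3, -4); dR² = 128
sL = 60/80 = 3/4
sR = 60/128 = 15/32
mL = 1·sL + -1/2·sR = 33/64
mR = -1·sL + -1·sR = -39/32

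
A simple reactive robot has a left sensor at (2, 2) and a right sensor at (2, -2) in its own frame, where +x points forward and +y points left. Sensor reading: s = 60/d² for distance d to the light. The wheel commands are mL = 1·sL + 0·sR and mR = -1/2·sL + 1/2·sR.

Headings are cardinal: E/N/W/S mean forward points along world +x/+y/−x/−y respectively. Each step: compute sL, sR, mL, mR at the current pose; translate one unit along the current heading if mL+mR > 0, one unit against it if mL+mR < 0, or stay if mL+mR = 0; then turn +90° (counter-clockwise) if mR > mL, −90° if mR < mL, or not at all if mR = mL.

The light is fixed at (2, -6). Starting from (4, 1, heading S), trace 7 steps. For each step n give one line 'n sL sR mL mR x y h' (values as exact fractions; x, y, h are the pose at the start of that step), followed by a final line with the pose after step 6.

0 60/41 12/5 60/41 96/205 4 1 S
1 15/4 15/16 15/4 -45/32 4 0 W
2 12/13 60/73 12/13 -48/949 3 0 N
3 2/3 30/17 2/3 28/51 3 1 E
4 60/41 12/5 60/41 96/205 4 1 S
5 15/4 15/16 15/4 -45/32 4 0 W
6 12/13 60/73 12/13 -48/949 3 0 N
final 3 1 E

n=0: pose=(4,1,S); sL=60/41, sR=12/5; mL=60/41, mR=96/205; mL+mR=396/205 → advance +1; mR−mL=-204/205 → turn -1·90°
n=1: pose=(4,0,W); sL=15/4, sR=15/16; mL=15/4, mR=-45/32; mL+mR=75/32 → advance +1; mR−mL=-165/32 → turn -1·90°
n=2: pose=(3,0,N); sL=12/13, sR=60/73; mL=12/13, mR=-48/949; mL+mR=828/949 → advance +1; mR−mL=-924/949 → turn -1·90°
n=3: pose=(3,1,E); sL=2/3, sR=30/17; mL=2/3, mR=28/51; mL+mR=62/51 → advance +1; mR−mL=-2/17 → turn -1·90°
n=4: pose=(4,1,S); sL=60/41, sR=12/5; mL=60/41, mR=96/205; mL+mR=396/205 → advance +1; mR−mL=-204/205 → turn -1·90°
n=5: pose=(4,0,W); sL=15/4, sR=15/16; mL=15/4, mR=-45/32; mL+mR=75/32 → advance +1; mR−mL=-165/32 → turn -1·90°
n=6: pose=(3,0,N); sL=12/13, sR=60/73; mL=12/13, mR=-48/949; mL+mR=828/949 → advance +1; mR−mL=-924/949 → turn -1·90°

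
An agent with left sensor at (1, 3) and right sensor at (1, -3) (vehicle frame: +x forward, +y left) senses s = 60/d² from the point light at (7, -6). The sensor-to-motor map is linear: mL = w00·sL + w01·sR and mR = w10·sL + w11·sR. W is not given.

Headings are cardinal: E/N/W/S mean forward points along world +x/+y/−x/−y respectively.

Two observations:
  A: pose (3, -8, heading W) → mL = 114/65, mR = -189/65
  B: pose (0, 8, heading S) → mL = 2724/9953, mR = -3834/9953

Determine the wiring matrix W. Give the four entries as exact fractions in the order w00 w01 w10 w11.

obs A: pose=(3,-8,W) → sL=6/5, sR=30/13, mL=114/65, mR=-189/65
obs B: pose=(0,8,S) → sL=12/37, sR=60/269, mL=2724/9953, mR=-3834/9953
sensor matrix S = [[6/5, 30/13], [12/37, 60/269]]; det S = -62208/129389
solve [mL_A; mL_B] = S·[w00; w01] and [mR_A; mR_B] = S·[w10; w11]:
  w00 = 1/2, w01 = 1/2, w10 = -1/2, w11 = -1

1/2 1/2 -1/2 -1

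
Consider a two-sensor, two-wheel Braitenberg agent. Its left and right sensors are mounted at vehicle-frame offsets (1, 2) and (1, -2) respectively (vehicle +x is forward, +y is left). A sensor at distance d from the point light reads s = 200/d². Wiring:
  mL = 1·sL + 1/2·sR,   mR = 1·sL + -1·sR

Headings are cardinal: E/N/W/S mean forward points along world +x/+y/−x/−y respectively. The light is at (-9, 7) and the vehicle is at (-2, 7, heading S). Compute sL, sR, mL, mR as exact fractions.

left sensor world pos  = (0, 6); dL² = 82
right sensor world pos = (-4, 6); dR² = 26
sL = 200/82 = 100/41
sR = 200/26 = 100/13
mL = 1·sL + 1/2·sR = 3350/533
mR = 1·sL + -1·sR = -2800/533

100/41 100/13 3350/533 -2800/533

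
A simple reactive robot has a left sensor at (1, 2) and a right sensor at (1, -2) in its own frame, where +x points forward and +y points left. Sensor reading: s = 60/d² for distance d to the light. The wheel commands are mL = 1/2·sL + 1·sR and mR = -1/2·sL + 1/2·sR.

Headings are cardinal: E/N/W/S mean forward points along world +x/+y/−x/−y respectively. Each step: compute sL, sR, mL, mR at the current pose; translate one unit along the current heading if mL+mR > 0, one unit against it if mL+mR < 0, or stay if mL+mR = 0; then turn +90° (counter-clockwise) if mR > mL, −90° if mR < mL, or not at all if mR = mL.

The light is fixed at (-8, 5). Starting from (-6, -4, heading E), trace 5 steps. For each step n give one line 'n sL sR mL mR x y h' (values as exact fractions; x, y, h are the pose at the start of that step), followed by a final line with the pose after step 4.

n=0: pose=(-6,-4,E); sL=30/29, sR=6/13; mL=369/377, mR=-108/377; mL+mR=9/13 → advance +1; mR−mL=-477/377 → turn -1·90°
n=1: pose=(-5,-4,S); sL=12/25, sR=60/101; mL=2106/2525, mR=144/2525; mL+mR=90/101 → advance +1; mR−mL=-1962/2525 → turn -1·90°
n=2: pose=(-5,-5,W); sL=15/37, sR=15/17; mL=1365/1258, mR=150/629; mL+mR=45/34 → advance +1; mR−mL=-1065/1258 → turn -1·90°
n=3: pose=(-6,-5,N); sL=20/27, sR=60/97; mL=2590/2619, mR=-160/2619; mL+mR=90/97 → advance +1; mR−mL=-2750/2619 → turn -1·90°
n=4: pose=(-6,-4,E); sL=30/29, sR=6/13; mL=369/377, mR=-108/377; mL+mR=9/13 → advance +1; mR−mL=-477/377 → turn -1·90°

0 30/29 6/13 369/377 -108/377 -6 -4 E
1 12/25 60/101 2106/2525 144/2525 -5 -4 S
2 15/37 15/17 1365/1258 150/629 -5 -5 W
3 20/27 60/97 2590/2619 -160/2619 -6 -5 N
4 30/29 6/13 369/377 -108/377 -6 -4 E
final -5 -4 S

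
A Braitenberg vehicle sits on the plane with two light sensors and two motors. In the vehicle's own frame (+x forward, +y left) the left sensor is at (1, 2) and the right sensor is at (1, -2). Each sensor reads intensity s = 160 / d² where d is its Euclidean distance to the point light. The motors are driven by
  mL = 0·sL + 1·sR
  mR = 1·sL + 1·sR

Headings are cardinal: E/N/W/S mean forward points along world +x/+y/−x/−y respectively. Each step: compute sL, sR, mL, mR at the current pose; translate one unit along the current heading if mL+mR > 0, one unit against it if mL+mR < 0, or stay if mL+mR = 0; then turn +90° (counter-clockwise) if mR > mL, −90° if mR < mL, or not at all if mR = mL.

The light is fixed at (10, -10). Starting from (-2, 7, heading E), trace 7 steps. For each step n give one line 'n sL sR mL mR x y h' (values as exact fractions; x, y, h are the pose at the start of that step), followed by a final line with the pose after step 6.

0 80/241 80/173 80/173 33120/41693 -2 7 E
1 160/493 32/81 32/81 28736/39933 -1 7 N
2 2/5 5/17 5/17 59/85 -1 8 W
3 160/389 32/97 32/97 27968/37733 -2 8 S
4 80/241 80/173 80/173 33120/41693 -2 7 E
5 160/493 32/81 32/81 28736/39933 -1 7 N
6 2/5 5/17 5/17 59/85 -1 8 W
final -2 8 S

n=0: pose=(-2,7,E); sL=80/241, sR=80/173; mL=80/173, mR=33120/41693; mL+mR=52400/41693 → advance +1; mR−mL=80/241 → turn +1·90°
n=1: pose=(-1,7,N); sL=160/493, sR=32/81; mL=32/81, mR=28736/39933; mL+mR=44512/39933 → advance +1; mR−mL=160/493 → turn +1·90°
n=2: pose=(-1,8,W); sL=2/5, sR=5/17; mL=5/17, mR=59/85; mL+mR=84/85 → advance +1; mR−mL=2/5 → turn +1·90°
n=3: pose=(-2,8,S); sL=160/389, sR=32/97; mL=32/97, mR=27968/37733; mL+mR=40416/37733 → advance +1; mR−mL=160/389 → turn +1·90°
n=4: pose=(-2,7,E); sL=80/241, sR=80/173; mL=80/173, mR=33120/41693; mL+mR=52400/41693 → advance +1; mR−mL=80/241 → turn +1·90°
n=5: pose=(-1,7,N); sL=160/493, sR=32/81; mL=32/81, mR=28736/39933; mL+mR=44512/39933 → advance +1; mR−mL=160/493 → turn +1·90°
n=6: pose=(-1,8,W); sL=2/5, sR=5/17; mL=5/17, mR=59/85; mL+mR=84/85 → advance +1; mR−mL=2/5 → turn +1·90°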